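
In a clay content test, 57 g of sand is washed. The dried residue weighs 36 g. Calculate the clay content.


Formula: Clay% = (W_total - W_washed) / W_total * 100
Clay mass = 57 - 36 = 21 g
Clay% = 21 / 57 * 100 = 36.8421%

36.8421%


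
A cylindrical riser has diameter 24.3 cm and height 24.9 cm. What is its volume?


Formula: V = pi * (D/2)^2 * H  (cylinder volume)
Radius = D/2 = 24.3/2 = 12.15 cm
V = pi * 12.15^2 * 24.9 = 11547.8671 cm^3

11547.8671 cm^3


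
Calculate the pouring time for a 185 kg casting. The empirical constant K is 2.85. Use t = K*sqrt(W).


Formula: t = K * sqrt(W)
sqrt(W) = sqrt(185) = 13.60147
t = 2.85 * 13.60147 = 38.7642 s


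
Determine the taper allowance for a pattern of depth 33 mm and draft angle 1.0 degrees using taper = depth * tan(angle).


Formula: taper = depth * tan(draft_angle)
tan(1.0 deg) = 0.0174551
taper = 33 mm * 0.0174551 = 0.5760 mm

0.5760 mm


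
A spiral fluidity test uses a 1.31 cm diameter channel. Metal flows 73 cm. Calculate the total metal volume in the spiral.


Formula: V = pi * (d/2)^2 * L  (cylinder volume)
Radius = 1.31/2 = 0.655 cm
V = pi * 0.655^2 * 73 = 98.3910 cm^3

Final answer: 98.3910 cm^3


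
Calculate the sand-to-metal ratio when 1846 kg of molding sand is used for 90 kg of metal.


Formula: Sand-to-Metal Ratio = W_sand / W_metal
Ratio = 1846 kg / 90 kg = 20.5111

Final answer: 20.5111


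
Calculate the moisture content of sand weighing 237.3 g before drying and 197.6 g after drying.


Formula: MC = (W_wet - W_dry) / W_wet * 100
Water mass = 237.3 - 197.6 = 39.7 g
MC = 39.7 / 237.3 * 100 = 16.7299%

16.7299%


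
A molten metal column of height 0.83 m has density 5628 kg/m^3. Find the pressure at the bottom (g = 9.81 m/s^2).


Formula: P = rho * g * h
rho * g = 5628 * 9.81 = 55210.68 N/m^3
P = 55210.68 * 0.83 = 45824.8644 Pa

Answer: 45824.8644 Pa


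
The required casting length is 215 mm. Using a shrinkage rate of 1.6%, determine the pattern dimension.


Formula: L_pattern = L_casting * (1 + shrinkage_rate/100)
Shrinkage factor = 1 + 1.6/100 = 1.016
L_pattern = 215 mm * 1.016 = 218.4400 mm

Final answer: 218.4400 mm


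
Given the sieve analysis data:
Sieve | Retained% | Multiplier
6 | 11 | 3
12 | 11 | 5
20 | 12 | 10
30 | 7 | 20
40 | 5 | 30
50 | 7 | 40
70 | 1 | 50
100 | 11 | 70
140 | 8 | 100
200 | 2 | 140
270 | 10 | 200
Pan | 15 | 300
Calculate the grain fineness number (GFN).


Formula: GFN = sum(pct * multiplier) / sum(pct)
sum(pct * multiplier) = 9178
sum(pct) = 100
GFN = 9178 / 100 = 91.78

Final answer: 91.78


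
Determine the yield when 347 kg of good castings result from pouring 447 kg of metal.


Formula: Casting Yield = (W_good / W_total) * 100
Yield = (347 kg / 447 kg) * 100 = 77.6286%

Answer: 77.6286%


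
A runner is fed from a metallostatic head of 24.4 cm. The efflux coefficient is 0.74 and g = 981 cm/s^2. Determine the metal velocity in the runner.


Formula: v = Cd * sqrt(2 * g * h)  (Torricelli with discharge coefficient)
2*g*h = 2 * 981 * 24.4 = 47872.8 cm^2/s^2
sqrt(47872.8) = 218.79854 cm/s
v = 0.74 * 218.79854 = 161.9109 cm/s

161.9109 cm/s


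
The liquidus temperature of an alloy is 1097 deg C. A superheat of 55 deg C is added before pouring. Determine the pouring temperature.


Formula: T_pour = T_melt + Superheat
T_pour = 1097 + 55 = 1152 deg C

Final answer: 1152 deg C


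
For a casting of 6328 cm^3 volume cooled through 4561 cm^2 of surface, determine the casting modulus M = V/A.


Formula: Casting Modulus M = V / A
M = 6328 cm^3 / 4561 cm^2 = 1.3874 cm

Final answer: 1.3874 cm


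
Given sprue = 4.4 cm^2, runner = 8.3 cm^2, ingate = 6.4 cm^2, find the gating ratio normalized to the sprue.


Sprue:Runner:Ingate = 1 : 8.3/4.4 : 6.4/4.4 = 1:1.89:1.45

Final answer: 1:1.89:1.45


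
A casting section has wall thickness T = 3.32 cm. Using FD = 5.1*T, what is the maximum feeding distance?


Formula: FD = 5.1 * T  (riser feeding-distance rule)
FD = 5.1 * 3.32 cm = 16.9320 cm


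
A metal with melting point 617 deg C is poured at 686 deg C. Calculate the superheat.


Formula: Superheat = T_pour - T_melt
Superheat = 686 - 617 = 69 deg C

Final answer: 69 deg C


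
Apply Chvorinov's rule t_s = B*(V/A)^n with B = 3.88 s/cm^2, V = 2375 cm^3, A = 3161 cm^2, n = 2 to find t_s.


Formula: t_s = B * (V/A)^n  (Chvorinov's rule, n=2)
Modulus M = V/A = 2375/3161 = 0.751345 cm
M^2 = 0.751345^2 = 0.564519 cm^2
t_s = 3.88 * 0.564519 = 2.1903 s

2.1903 s


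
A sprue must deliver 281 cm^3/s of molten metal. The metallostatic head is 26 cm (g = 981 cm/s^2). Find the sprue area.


Formula: v = sqrt(2*g*h), A = Q/v
Velocity: v = sqrt(2 * 981 * 26) = sqrt(51012) = 225.8584 cm/s
Sprue area: A = Q / v = 281 / 225.8584 = 1.2441 cm^2

Answer: 1.2441 cm^2


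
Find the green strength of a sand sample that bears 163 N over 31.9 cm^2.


Formula: Compressive Strength = Force / Area
Strength = 163 N / 31.9 cm^2 = 5.1097 N/cm^2


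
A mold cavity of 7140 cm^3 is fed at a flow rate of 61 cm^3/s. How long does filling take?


Formula: t_fill = V_mold / Q_flow
t = 7140 cm^3 / 61 cm^3/s = 117.0492 s

Answer: 117.0492 s


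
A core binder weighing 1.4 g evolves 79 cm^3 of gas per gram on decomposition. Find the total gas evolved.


Formula: V_gas = W_binder * gas_evolution_rate
V = 1.4 g * 79 cm^3/g = 110.6000 cm^3

110.6000 cm^3


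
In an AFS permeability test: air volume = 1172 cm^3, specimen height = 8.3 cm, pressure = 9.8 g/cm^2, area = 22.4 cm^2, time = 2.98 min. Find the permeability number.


Formula: Permeability Number P = (V * H) / (p * A * t)
Numerator: V * H = 1172 * 8.3 = 9727.6
Denominator: p * A * t = 9.8 * 22.4 * 2.98 = 654.1696
P = 9727.6 / 654.1696 = 14.8701


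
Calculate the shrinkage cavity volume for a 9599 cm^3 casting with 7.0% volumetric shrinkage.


Formula: V_shrink = V_casting * shrinkage_pct / 100
V_shrink = 9599 cm^3 * 7.0 / 100 = 671.9300 cm^3

Final answer: 671.9300 cm^3


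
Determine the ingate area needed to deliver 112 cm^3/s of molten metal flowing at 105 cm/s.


Formula: A_ingate = Q / v  (continuity equation)
A = 112 cm^3/s / 105 cm/s = 1.0667 cm^2

Final answer: 1.0667 cm^2


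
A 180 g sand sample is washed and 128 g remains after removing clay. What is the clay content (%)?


Formula: Clay% = (W_total - W_washed) / W_total * 100
Clay mass = 180 - 128 = 52 g
Clay% = 52 / 180 * 100 = 28.8889%

28.8889%


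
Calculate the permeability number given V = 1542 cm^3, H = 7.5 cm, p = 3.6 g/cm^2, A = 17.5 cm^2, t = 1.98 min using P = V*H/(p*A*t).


Formula: Permeability Number P = (V * H) / (p * A * t)
Numerator: V * H = 1542 * 7.5 = 11565.0
Denominator: p * A * t = 3.6 * 17.5 * 1.98 = 124.74
P = 11565.0 / 124.74 = 92.7128

Answer: 92.7128


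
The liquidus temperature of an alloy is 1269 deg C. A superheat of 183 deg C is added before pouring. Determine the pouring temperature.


Formula: T_pour = T_melt + Superheat
T_pour = 1269 + 183 = 1452 deg C

Final answer: 1452 deg C


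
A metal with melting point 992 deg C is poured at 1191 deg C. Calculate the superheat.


Formula: Superheat = T_pour - T_melt
Superheat = 1191 - 992 = 199 deg C

199 deg C


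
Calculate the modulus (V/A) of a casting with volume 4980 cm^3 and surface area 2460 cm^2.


Formula: Casting Modulus M = V / A
M = 4980 cm^3 / 2460 cm^2 = 2.0244 cm

Answer: 2.0244 cm


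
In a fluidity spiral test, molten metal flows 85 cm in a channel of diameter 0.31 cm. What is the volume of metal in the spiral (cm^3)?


Formula: V = pi * (d/2)^2 * L  (cylinder volume)
Radius = 0.31/2 = 0.155 cm
V = pi * 0.155^2 * 85 = 6.4155 cm^3


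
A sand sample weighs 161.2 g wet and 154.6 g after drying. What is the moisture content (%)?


Formula: MC = (W_wet - W_dry) / W_wet * 100
Water mass = 161.2 - 154.6 = 6.6 g
MC = 6.6 / 161.2 * 100 = 4.0943%


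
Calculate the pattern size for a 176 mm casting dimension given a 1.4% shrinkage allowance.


Formula: L_pattern = L_casting * (1 + shrinkage_rate/100)
Shrinkage factor = 1 + 1.4/100 = 1.014
L_pattern = 176 mm * 1.014 = 178.4640 mm

178.4640 mm


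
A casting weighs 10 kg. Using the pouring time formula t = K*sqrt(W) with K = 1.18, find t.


Formula: t = K * sqrt(W)
sqrt(W) = sqrt(10) = 3.16228
t = 1.18 * 3.16228 = 3.7315 s


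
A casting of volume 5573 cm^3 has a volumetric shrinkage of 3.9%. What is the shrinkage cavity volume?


Formula: V_shrink = V_casting * shrinkage_pct / 100
V_shrink = 5573 cm^3 * 3.9 / 100 = 217.3470 cm^3

Answer: 217.3470 cm^3


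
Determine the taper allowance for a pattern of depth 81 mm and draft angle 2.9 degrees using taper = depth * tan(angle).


Formula: taper = depth * tan(draft_angle)
tan(2.9 deg) = 0.0506578
taper = 81 mm * 0.0506578 = 4.1033 mm

Answer: 4.1033 mm


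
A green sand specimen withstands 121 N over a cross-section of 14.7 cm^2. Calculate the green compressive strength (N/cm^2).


Formula: Compressive Strength = Force / Area
Strength = 121 N / 14.7 cm^2 = 8.2313 N/cm^2


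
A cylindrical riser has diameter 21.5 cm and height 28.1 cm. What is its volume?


Formula: V = pi * (D/2)^2 * H  (cylinder volume)
Radius = D/2 = 21.5/2 = 10.75 cm
V = pi * 10.75^2 * 28.1 = 10201.7135 cm^3

Final answer: 10201.7135 cm^3


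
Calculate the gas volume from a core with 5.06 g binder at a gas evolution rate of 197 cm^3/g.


Formula: V_gas = W_binder * gas_evolution_rate
V = 5.06 g * 197 cm^3/g = 996.8200 cm^3

Final answer: 996.8200 cm^3


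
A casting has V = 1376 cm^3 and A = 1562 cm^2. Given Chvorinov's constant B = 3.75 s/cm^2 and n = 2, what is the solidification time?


Formula: t_s = B * (V/A)^n  (Chvorinov's rule, n=2)
Modulus M = V/A = 1376/1562 = 0.880922 cm
M^2 = 0.880922^2 = 0.776024 cm^2
t_s = 3.75 * 0.776024 = 2.9101 s

Answer: 2.9101 s


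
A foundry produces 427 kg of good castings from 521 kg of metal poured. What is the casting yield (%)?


Formula: Casting Yield = (W_good / W_total) * 100
Yield = (427 kg / 521 kg) * 100 = 81.9578%

Answer: 81.9578%


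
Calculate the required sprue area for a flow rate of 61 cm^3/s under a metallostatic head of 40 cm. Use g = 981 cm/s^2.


Formula: v = sqrt(2*g*h), A = Q/v
Velocity: v = sqrt(2 * 981 * 40) = sqrt(78480) = 280.1428 cm/s
Sprue area: A = Q / v = 61 / 280.1428 = 0.2177 cm^2

Final answer: 0.2177 cm^2


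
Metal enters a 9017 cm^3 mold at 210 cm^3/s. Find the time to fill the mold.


Formula: t_fill = V_mold / Q_flow
t = 9017 cm^3 / 210 cm^3/s = 42.9381 s

Final answer: 42.9381 s


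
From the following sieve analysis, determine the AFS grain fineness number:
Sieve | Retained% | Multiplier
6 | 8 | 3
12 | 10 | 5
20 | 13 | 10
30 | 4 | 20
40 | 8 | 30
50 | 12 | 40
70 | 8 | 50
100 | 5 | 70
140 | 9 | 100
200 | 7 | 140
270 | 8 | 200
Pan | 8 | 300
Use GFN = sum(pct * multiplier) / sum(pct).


Formula: GFN = sum(pct * multiplier) / sum(pct)
sum(pct * multiplier) = 7634
sum(pct) = 100
GFN = 7634 / 100 = 76.34

Answer: 76.34


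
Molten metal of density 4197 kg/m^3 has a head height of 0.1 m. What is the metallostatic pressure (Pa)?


Formula: P = rho * g * h
rho * g = 4197 * 9.81 = 41172.57 N/m^3
P = 41172.57 * 0.1 = 4117.2570 Pa

Answer: 4117.2570 Pa


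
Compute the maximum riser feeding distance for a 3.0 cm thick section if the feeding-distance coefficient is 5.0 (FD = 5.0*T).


Formula: FD = 5.0 * T  (riser feeding-distance rule)
FD = 5.0 * 3.0 cm = 15.0000 cm

15.0000 cm


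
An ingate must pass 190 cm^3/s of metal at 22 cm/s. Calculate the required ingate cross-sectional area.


Formula: A_ingate = Q / v  (continuity equation)
A = 190 cm^3/s / 22 cm/s = 8.6364 cm^2

Final answer: 8.6364 cm^2


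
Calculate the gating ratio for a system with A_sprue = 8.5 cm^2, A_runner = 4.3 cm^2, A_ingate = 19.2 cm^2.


Sprue:Runner:Ingate = 1 : 4.3/8.5 : 19.2/8.5 = 1:0.51:2.26


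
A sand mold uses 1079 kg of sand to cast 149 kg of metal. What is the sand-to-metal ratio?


Formula: Sand-to-Metal Ratio = W_sand / W_metal
Ratio = 1079 kg / 149 kg = 7.2416


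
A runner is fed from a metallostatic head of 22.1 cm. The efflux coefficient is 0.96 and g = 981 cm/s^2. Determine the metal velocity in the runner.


Formula: v = Cd * sqrt(2 * g * h)  (Torricelli with discharge coefficient)
2*g*h = 2 * 981 * 22.1 = 43360.2 cm^2/s^2
sqrt(43360.2) = 208.23112 cm/s
v = 0.96 * 208.23112 = 199.9019 cm/s


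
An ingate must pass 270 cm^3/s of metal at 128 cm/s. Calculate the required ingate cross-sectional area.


Formula: A_ingate = Q / v  (continuity equation)
A = 270 cm^3/s / 128 cm/s = 2.1094 cm^2

2.1094 cm^2


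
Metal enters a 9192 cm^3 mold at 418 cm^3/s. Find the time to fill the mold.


Formula: t_fill = V_mold / Q_flow
t = 9192 cm^3 / 418 cm^3/s = 21.9904 s

Answer: 21.9904 s


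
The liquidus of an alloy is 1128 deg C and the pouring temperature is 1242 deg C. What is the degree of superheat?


Formula: Superheat = T_pour - T_melt
Superheat = 1242 - 1128 = 114 deg C

114 deg C


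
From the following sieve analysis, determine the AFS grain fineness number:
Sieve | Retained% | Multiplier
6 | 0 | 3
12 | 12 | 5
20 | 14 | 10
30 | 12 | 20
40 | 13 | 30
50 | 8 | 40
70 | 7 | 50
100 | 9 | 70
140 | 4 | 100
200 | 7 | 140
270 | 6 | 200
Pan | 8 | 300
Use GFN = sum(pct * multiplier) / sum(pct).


Formula: GFN = sum(pct * multiplier) / sum(pct)
sum(pct * multiplier) = 7110
sum(pct) = 100
GFN = 7110 / 100 = 71.10

Answer: 71.10


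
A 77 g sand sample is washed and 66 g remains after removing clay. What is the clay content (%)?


Formula: Clay% = (W_total - W_washed) / W_total * 100
Clay mass = 77 - 66 = 11 g
Clay% = 11 / 77 * 100 = 14.2857%


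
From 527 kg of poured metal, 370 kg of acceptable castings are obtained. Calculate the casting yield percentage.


Formula: Casting Yield = (W_good / W_total) * 100
Yield = (370 kg / 527 kg) * 100 = 70.2087%

Answer: 70.2087%


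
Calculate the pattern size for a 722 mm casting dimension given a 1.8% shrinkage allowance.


Formula: L_pattern = L_casting * (1 + shrinkage_rate/100)
Shrinkage factor = 1 + 1.8/100 = 1.018
L_pattern = 722 mm * 1.018 = 734.9960 mm


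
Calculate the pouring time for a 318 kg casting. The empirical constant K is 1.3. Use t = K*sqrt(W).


Formula: t = K * sqrt(W)
sqrt(W) = sqrt(318) = 17.83255
t = 1.3 * 17.83255 = 23.1823 s


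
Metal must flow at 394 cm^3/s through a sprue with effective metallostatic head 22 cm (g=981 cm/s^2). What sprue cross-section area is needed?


Formula: v = sqrt(2*g*h), A = Q/v
Velocity: v = sqrt(2 * 981 * 22) = sqrt(43164) = 207.7595 cm/s
Sprue area: A = Q / v = 394 / 207.7595 = 1.8964 cm^2

Final answer: 1.8964 cm^2


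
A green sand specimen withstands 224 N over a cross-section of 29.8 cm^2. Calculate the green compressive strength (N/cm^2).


Formula: Compressive Strength = Force / Area
Strength = 224 N / 29.8 cm^2 = 7.5168 N/cm^2

7.5168 N/cm^2


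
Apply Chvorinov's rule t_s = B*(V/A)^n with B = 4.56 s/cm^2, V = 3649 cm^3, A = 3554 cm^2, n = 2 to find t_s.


Formula: t_s = B * (V/A)^n  (Chvorinov's rule, n=2)
Modulus M = V/A = 3649/3554 = 1.026730 cm
M^2 = 1.026730^2 = 1.054174 cm^2
t_s = 4.56 * 1.054174 = 4.8070 s

Answer: 4.8070 s


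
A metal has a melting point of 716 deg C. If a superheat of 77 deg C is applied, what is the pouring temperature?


Formula: T_pour = T_melt + Superheat
T_pour = 716 + 77 = 793 deg C


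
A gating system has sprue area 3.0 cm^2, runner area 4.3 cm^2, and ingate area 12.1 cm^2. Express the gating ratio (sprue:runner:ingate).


Sprue:Runner:Ingate = 1 : 4.3/3.0 : 12.1/3.0 = 1:1.43:4.03

Final answer: 1:1.43:4.03


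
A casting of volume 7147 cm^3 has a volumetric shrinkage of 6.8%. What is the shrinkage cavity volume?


Formula: V_shrink = V_casting * shrinkage_pct / 100
V_shrink = 7147 cm^3 * 6.8 / 100 = 485.9960 cm^3


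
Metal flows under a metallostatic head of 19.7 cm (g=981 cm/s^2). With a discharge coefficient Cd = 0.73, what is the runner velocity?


Formula: v = Cd * sqrt(2 * g * h)  (Torricelli with discharge coefficient)
2*g*h = 2 * 981 * 19.7 = 38651.4 cm^2/s^2
sqrt(38651.4) = 196.59959 cm/s
v = 0.73 * 196.59959 = 143.5177 cm/s


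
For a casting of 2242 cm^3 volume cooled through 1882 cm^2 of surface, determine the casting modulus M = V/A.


Formula: Casting Modulus M = V / A
M = 2242 cm^3 / 1882 cm^2 = 1.1913 cm

Final answer: 1.1913 cm


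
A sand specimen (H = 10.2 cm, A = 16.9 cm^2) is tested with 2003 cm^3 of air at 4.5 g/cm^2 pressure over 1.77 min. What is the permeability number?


Formula: Permeability Number P = (V * H) / (p * A * t)
Numerator: V * H = 2003 * 10.2 = 20430.6
Denominator: p * A * t = 4.5 * 16.9 * 1.77 = 134.6085
P = 20430.6 / 134.6085 = 151.7779

Final answer: 151.7779


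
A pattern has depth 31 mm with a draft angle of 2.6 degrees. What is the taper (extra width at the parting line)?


Formula: taper = depth * tan(draft_angle)
tan(2.6 deg) = 0.0454097
taper = 31 mm * 0.0454097 = 1.4077 mm

Answer: 1.4077 mm


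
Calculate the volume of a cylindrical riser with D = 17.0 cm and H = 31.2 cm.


Formula: V = pi * (D/2)^2 * H  (cylinder volume)
Radius = D/2 = 17.0/2 = 8.5 cm
V = pi * 8.5^2 * 31.2 = 7081.7782 cm^3


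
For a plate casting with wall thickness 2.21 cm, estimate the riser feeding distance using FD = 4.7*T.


Formula: FD = 4.7 * T  (riser feeding-distance rule)
FD = 4.7 * 2.21 cm = 10.3870 cm

Final answer: 10.3870 cm


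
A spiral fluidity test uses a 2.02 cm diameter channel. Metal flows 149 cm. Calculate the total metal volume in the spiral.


Formula: V = pi * (d/2)^2 * L  (cylinder volume)
Radius = 2.02/2 = 1.01 cm
V = pi * 1.01^2 * 149 = 477.5061 cm^3

Answer: 477.5061 cm^3


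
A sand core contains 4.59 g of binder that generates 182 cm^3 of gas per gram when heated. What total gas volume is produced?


Formula: V_gas = W_binder * gas_evolution_rate
V = 4.59 g * 182 cm^3/g = 835.3800 cm^3

835.3800 cm^3


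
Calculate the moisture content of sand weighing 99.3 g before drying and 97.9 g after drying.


Formula: MC = (W_wet - W_dry) / W_wet * 100
Water mass = 99.3 - 97.9 = 1.4 g
MC = 1.4 / 99.3 * 100 = 1.4099%

Answer: 1.4099%


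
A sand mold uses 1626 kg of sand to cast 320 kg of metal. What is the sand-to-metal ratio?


Formula: Sand-to-Metal Ratio = W_sand / W_metal
Ratio = 1626 kg / 320 kg = 5.0812

Final answer: 5.0812


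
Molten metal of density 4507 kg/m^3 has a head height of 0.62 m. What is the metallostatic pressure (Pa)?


Formula: P = rho * g * h
rho * g = 4507 * 9.81 = 44213.67 N/m^3
P = 44213.67 * 0.62 = 27412.4754 Pa

Final answer: 27412.4754 Pa


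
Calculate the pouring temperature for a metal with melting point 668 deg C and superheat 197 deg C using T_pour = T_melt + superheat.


Formula: T_pour = T_melt + Superheat
T_pour = 668 + 197 = 865 deg C

865 deg C


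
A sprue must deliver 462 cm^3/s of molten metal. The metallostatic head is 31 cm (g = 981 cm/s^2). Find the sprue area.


Formula: v = sqrt(2*g*h), A = Q/v
Velocity: v = sqrt(2 * 981 * 31) = sqrt(60822) = 246.6212 cm/s
Sprue area: A = Q / v = 462 / 246.6212 = 1.8733 cm^2

1.8733 cm^2


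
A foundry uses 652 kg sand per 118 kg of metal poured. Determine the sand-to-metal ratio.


Formula: Sand-to-Metal Ratio = W_sand / W_metal
Ratio = 652 kg / 118 kg = 5.5254

Answer: 5.5254


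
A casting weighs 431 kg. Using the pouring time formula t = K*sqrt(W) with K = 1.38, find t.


Formula: t = K * sqrt(W)
sqrt(W) = sqrt(431) = 20.76054
t = 1.38 * 20.76054 = 28.6495 s

Answer: 28.6495 s


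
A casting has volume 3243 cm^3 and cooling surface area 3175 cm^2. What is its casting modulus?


Formula: Casting Modulus M = V / A
M = 3243 cm^3 / 3175 cm^2 = 1.0214 cm


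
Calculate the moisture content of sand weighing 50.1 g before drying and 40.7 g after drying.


Formula: MC = (W_wet - W_dry) / W_wet * 100
Water mass = 50.1 - 40.7 = 9.4 g
MC = 9.4 / 50.1 * 100 = 18.7625%

Final answer: 18.7625%


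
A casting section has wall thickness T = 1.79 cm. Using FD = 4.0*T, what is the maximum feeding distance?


Formula: FD = 4.0 * T  (riser feeding-distance rule)
FD = 4.0 * 1.79 cm = 7.1600 cm

7.1600 cm


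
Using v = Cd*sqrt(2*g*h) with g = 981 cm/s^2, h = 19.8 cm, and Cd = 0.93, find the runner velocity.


Formula: v = Cd * sqrt(2 * g * h)  (Torricelli with discharge coefficient)
2*g*h = 2 * 981 * 19.8 = 38847.6 cm^2/s^2
sqrt(38847.6) = 197.09795 cm/s
v = 0.93 * 197.09795 = 183.3011 cm/s

Final answer: 183.3011 cm/s


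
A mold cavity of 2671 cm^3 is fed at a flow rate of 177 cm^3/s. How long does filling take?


Formula: t_fill = V_mold / Q_flow
t = 2671 cm^3 / 177 cm^3/s = 15.0904 s

Answer: 15.0904 s


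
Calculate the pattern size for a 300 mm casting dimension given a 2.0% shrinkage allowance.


Formula: L_pattern = L_casting * (1 + shrinkage_rate/100)
Shrinkage factor = 1 + 2.0/100 = 1.02
L_pattern = 300 mm * 1.02 = 306.0000 mm


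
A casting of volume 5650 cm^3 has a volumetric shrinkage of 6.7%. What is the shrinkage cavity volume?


Formula: V_shrink = V_casting * shrinkage_pct / 100
V_shrink = 5650 cm^3 * 6.7 / 100 = 378.5500 cm^3


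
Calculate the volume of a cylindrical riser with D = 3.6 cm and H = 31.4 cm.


Formula: V = pi * (D/2)^2 * H  (cylinder volume)
Radius = D/2 = 3.6/2 = 1.8 cm
V = pi * 1.8^2 * 31.4 = 319.6131 cm^3

Answer: 319.6131 cm^3


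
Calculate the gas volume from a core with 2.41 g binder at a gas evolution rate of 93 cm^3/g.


Formula: V_gas = W_binder * gas_evolution_rate
V = 2.41 g * 93 cm^3/g = 224.1300 cm^3

224.1300 cm^3


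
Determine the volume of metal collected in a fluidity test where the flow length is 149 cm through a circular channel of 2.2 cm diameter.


Formula: V = pi * (d/2)^2 * L  (cylinder volume)
Radius = 2.2/2 = 1.1 cm
V = pi * 1.1^2 * 149 = 566.3977 cm^3


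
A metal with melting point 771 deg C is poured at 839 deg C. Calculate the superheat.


Formula: Superheat = T_pour - T_melt
Superheat = 839 - 771 = 68 deg C

Final answer: 68 deg C


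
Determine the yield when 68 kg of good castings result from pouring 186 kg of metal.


Formula: Casting Yield = (W_good / W_total) * 100
Yield = (68 kg / 186 kg) * 100 = 36.5591%


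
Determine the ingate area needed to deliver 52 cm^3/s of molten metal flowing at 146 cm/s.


Formula: A_ingate = Q / v  (continuity equation)
A = 52 cm^3/s / 146 cm/s = 0.3562 cm^2


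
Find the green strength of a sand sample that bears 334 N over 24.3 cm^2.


Formula: Compressive Strength = Force / Area
Strength = 334 N / 24.3 cm^2 = 13.7449 N/cm^2

Answer: 13.7449 N/cm^2


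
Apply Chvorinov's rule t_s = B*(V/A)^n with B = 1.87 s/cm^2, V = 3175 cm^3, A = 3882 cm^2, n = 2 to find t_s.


Formula: t_s = B * (V/A)^n  (Chvorinov's rule, n=2)
Modulus M = V/A = 3175/3882 = 0.817877 cm
M^2 = 0.817877^2 = 0.668923 cm^2
t_s = 1.87 * 0.668923 = 1.2509 s

Final answer: 1.2509 s


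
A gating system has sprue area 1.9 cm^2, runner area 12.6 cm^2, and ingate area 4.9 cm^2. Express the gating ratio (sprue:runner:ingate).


Sprue:Runner:Ingate = 1 : 12.6/1.9 : 4.9/1.9 = 1:6.63:2.58

1:6.63:2.58


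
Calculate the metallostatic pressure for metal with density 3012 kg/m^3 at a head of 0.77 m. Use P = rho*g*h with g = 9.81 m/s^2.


Formula: P = rho * g * h
rho * g = 3012 * 9.81 = 29547.72 N/m^3
P = 29547.72 * 0.77 = 22751.7444 Pa


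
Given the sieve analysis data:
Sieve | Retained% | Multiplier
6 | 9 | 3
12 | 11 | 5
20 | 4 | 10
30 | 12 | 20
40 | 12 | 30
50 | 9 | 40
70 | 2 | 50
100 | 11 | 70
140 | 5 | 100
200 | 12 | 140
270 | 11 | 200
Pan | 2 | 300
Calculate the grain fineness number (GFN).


Formula: GFN = sum(pct * multiplier) / sum(pct)
sum(pct * multiplier) = 6932
sum(pct) = 100
GFN = 6932 / 100 = 69.32

Answer: 69.32


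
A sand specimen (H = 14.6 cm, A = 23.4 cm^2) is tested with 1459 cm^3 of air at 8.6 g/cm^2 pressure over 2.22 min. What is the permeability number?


Formula: Permeability Number P = (V * H) / (p * A * t)
Numerator: V * H = 1459 * 14.6 = 21301.4
Denominator: p * A * t = 8.6 * 23.4 * 2.22 = 446.7528
P = 21301.4 / 446.7528 = 47.6805


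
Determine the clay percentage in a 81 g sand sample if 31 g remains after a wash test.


Formula: Clay% = (W_total - W_washed) / W_total * 100
Clay mass = 81 - 31 = 50 g
Clay% = 50 / 81 * 100 = 61.7284%

61.7284%


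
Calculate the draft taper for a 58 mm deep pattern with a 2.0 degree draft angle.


Formula: taper = depth * tan(draft_angle)
tan(2.0 deg) = 0.0349208
taper = 58 mm * 0.0349208 = 2.0254 mm

Answer: 2.0254 mm


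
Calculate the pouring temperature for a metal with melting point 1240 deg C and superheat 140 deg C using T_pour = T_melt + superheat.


Formula: T_pour = T_melt + Superheat
T_pour = 1240 + 140 = 1380 deg C

Answer: 1380 deg C


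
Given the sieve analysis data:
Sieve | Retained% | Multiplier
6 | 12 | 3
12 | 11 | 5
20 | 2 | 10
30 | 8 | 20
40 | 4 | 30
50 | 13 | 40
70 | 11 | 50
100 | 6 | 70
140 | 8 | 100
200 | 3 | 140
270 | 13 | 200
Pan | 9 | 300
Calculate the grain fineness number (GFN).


Formula: GFN = sum(pct * multiplier) / sum(pct)
sum(pct * multiplier) = 8401
sum(pct) = 100
GFN = 8401 / 100 = 84.01

84.01


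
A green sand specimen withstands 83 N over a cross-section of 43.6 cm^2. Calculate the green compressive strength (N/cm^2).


Formula: Compressive Strength = Force / Area
Strength = 83 N / 43.6 cm^2 = 1.9037 N/cm^2

Final answer: 1.9037 N/cm^2


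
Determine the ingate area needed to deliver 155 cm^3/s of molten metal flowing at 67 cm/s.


Formula: A_ingate = Q / v  (continuity equation)
A = 155 cm^3/s / 67 cm/s = 2.3134 cm^2

Final answer: 2.3134 cm^2


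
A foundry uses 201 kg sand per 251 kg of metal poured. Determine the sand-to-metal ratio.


Formula: Sand-to-Metal Ratio = W_sand / W_metal
Ratio = 201 kg / 251 kg = 0.8008

Final answer: 0.8008


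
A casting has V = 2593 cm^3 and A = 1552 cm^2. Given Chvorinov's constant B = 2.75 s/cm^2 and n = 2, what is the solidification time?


Formula: t_s = B * (V/A)^n  (Chvorinov's rule, n=2)
Modulus M = V/A = 2593/1552 = 1.670747 cm
M^2 = 1.670747^2 = 2.791396 cm^2
t_s = 2.75 * 2.791396 = 7.6763 s

Answer: 7.6763 s


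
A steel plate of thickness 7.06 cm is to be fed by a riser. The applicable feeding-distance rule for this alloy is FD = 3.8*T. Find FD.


Formula: FD = 3.8 * T  (riser feeding-distance rule)
FD = 3.8 * 7.06 cm = 26.8280 cm

Final answer: 26.8280 cm


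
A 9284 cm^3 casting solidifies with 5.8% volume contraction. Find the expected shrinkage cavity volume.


Formula: V_shrink = V_casting * shrinkage_pct / 100
V_shrink = 9284 cm^3 * 5.8 / 100 = 538.4720 cm^3


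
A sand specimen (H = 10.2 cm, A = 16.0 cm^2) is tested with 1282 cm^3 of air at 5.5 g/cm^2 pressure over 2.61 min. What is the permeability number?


Formula: Permeability Number P = (V * H) / (p * A * t)
Numerator: V * H = 1282 * 10.2 = 13076.4
Denominator: p * A * t = 5.5 * 16.0 * 2.61 = 229.68
P = 13076.4 / 229.68 = 56.9331

Answer: 56.9331


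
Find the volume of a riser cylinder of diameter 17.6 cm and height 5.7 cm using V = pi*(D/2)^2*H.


Formula: V = pi * (D/2)^2 * H  (cylinder volume)
Radius = D/2 = 17.6/2 = 8.8 cm
V = pi * 8.8^2 * 5.7 = 1386.7241 cm^3

Final answer: 1386.7241 cm^3


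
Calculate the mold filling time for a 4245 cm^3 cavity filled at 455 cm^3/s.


Formula: t_fill = V_mold / Q_flow
t = 4245 cm^3 / 455 cm^3/s = 9.3297 s

9.3297 s


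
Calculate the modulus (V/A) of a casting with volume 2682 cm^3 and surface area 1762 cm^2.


Formula: Casting Modulus M = V / A
M = 2682 cm^3 / 1762 cm^2 = 1.5221 cm

Answer: 1.5221 cm


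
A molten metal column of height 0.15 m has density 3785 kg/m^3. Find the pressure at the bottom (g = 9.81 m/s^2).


Formula: P = rho * g * h
rho * g = 3785 * 9.81 = 37130.85 N/m^3
P = 37130.85 * 0.15 = 5569.6275 Pa

5569.6275 Pa


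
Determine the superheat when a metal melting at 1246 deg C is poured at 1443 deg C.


Formula: Superheat = T_pour - T_melt
Superheat = 1443 - 1246 = 197 deg C

Answer: 197 deg C


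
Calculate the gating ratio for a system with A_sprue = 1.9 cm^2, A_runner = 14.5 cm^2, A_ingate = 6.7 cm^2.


Sprue:Runner:Ingate = 1 : 14.5/1.9 : 6.7/1.9 = 1:7.63:3.53

Final answer: 1:7.63:3.53


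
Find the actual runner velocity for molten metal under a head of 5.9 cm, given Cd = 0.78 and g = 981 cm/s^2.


Formula: v = Cd * sqrt(2 * g * h)  (Torricelli with discharge coefficient)
2*g*h = 2 * 981 * 5.9 = 11575.8 cm^2/s^2
sqrt(11575.8) = 107.59089 cm/s
v = 0.78 * 107.59089 = 83.9209 cm/s

Final answer: 83.9209 cm/s


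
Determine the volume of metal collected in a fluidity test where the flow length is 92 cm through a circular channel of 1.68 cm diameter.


Formula: V = pi * (d/2)^2 * L  (cylinder volume)
Radius = 1.68/2 = 0.84 cm
V = pi * 0.84^2 * 92 = 203.9371 cm^3


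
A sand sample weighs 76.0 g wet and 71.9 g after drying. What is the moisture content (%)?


Formula: MC = (W_wet - W_dry) / W_wet * 100
Water mass = 76.0 - 71.9 = 4.1 g
MC = 4.1 / 76.0 * 100 = 5.3947%


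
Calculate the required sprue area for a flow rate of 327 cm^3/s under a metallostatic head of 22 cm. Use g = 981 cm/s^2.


Formula: v = sqrt(2*g*h), A = Q/v
Velocity: v = sqrt(2 * 981 * 22) = sqrt(43164) = 207.7595 cm/s
Sprue area: A = Q / v = 327 / 207.7595 = 1.5739 cm^2

Answer: 1.5739 cm^2


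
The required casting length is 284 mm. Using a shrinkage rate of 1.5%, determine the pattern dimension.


Formula: L_pattern = L_casting * (1 + shrinkage_rate/100)
Shrinkage factor = 1 + 1.5/100 = 1.015
L_pattern = 284 mm * 1.015 = 288.2600 mm

Answer: 288.2600 mm


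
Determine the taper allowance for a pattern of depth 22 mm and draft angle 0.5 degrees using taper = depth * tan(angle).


Formula: taper = depth * tan(draft_angle)
tan(0.5 deg) = 0.0087269
taper = 22 mm * 0.0087269 = 0.1920 mm


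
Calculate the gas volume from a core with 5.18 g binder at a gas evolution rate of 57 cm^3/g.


Formula: V_gas = W_binder * gas_evolution_rate
V = 5.18 g * 57 cm^3/g = 295.2600 cm^3

Final answer: 295.2600 cm^3


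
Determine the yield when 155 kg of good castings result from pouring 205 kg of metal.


Formula: Casting Yield = (W_good / W_total) * 100
Yield = (155 kg / 205 kg) * 100 = 75.6098%


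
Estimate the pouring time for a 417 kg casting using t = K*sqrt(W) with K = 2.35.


Formula: t = K * sqrt(W)
sqrt(W) = sqrt(417) = 20.42058
t = 2.35 * 20.42058 = 47.9884 s


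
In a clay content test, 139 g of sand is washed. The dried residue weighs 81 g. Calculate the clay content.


Formula: Clay% = (W_total - W_washed) / W_total * 100
Clay mass = 139 - 81 = 58 g
Clay% = 58 / 139 * 100 = 41.7266%


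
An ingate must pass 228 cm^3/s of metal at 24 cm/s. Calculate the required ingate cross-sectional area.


Formula: A_ingate = Q / v  (continuity equation)
A = 228 cm^3/s / 24 cm/s = 9.5000 cm^2


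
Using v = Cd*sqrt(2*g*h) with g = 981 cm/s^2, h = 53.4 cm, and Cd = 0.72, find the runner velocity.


Formula: v = Cd * sqrt(2 * g * h)  (Torricelli with discharge coefficient)
2*g*h = 2 * 981 * 53.4 = 104770.8 cm^2/s^2
sqrt(104770.8) = 323.68318 cm/s
v = 0.72 * 323.68318 = 233.0519 cm/s

233.0519 cm/s


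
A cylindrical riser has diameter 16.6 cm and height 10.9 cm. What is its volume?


Formula: V = pi * (D/2)^2 * H  (cylinder volume)
Radius = D/2 = 16.6/2 = 8.3 cm
V = pi * 8.3^2 * 10.9 = 2359.0251 cm^3

2359.0251 cm^3


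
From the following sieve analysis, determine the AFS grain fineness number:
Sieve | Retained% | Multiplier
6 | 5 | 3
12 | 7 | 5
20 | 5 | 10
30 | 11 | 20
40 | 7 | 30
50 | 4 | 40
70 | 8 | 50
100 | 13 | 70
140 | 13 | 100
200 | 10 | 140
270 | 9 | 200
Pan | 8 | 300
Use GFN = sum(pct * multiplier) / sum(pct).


Formula: GFN = sum(pct * multiplier) / sum(pct)
sum(pct * multiplier) = 8900
sum(pct) = 100
GFN = 8900 / 100 = 89.00

89.00


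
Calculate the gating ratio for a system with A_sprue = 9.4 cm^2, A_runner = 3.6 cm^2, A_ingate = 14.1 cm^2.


Sprue:Runner:Ingate = 1 : 3.6/9.4 : 14.1/9.4 = 1:0.38:1.50

Final answer: 1:0.38:1.50


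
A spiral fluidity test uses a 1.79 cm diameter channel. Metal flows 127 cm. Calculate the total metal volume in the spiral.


Formula: V = pi * (d/2)^2 * L  (cylinder volume)
Radius = 1.79/2 = 0.895 cm
V = pi * 0.895^2 * 127 = 319.5948 cm^3

Answer: 319.5948 cm^3


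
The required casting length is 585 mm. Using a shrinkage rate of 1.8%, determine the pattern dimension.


Formula: L_pattern = L_casting * (1 + shrinkage_rate/100)
Shrinkage factor = 1 + 1.8/100 = 1.018
L_pattern = 585 mm * 1.018 = 595.5300 mm


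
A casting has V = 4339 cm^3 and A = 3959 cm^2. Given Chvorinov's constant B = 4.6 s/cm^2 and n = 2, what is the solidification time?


Formula: t_s = B * (V/A)^n  (Chvorinov's rule, n=2)
Modulus M = V/A = 4339/3959 = 1.095984 cm
M^2 = 1.095984^2 = 1.201181 cm^2
t_s = 4.6 * 1.201181 = 5.5254 s

5.5254 s


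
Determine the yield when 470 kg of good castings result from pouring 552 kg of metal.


Formula: Casting Yield = (W_good / W_total) * 100
Yield = (470 kg / 552 kg) * 100 = 85.1449%


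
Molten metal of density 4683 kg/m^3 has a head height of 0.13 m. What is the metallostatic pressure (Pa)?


Formula: P = rho * g * h
rho * g = 4683 * 9.81 = 45940.23 N/m^3
P = 45940.23 * 0.13 = 5972.2299 Pa


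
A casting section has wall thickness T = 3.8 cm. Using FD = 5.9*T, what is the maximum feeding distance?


Formula: FD = 5.9 * T  (riser feeding-distance rule)
FD = 5.9 * 3.8 cm = 22.4200 cm


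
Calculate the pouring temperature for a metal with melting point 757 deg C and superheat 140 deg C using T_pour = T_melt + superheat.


Formula: T_pour = T_melt + Superheat
T_pour = 757 + 140 = 897 deg C

Answer: 897 deg C


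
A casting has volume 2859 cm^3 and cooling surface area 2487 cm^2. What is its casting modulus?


Formula: Casting Modulus M = V / A
M = 2859 cm^3 / 2487 cm^2 = 1.1496 cm

Answer: 1.1496 cm


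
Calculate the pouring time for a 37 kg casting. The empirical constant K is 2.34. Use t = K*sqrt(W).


Formula: t = K * sqrt(W)
sqrt(W) = sqrt(37) = 6.08276
t = 2.34 * 6.08276 = 14.2337 s


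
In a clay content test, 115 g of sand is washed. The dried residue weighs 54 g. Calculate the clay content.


Formula: Clay% = (W_total - W_washed) / W_total * 100
Clay mass = 115 - 54 = 61 g
Clay% = 61 / 115 * 100 = 53.0435%

Answer: 53.0435%


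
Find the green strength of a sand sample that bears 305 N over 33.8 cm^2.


Formula: Compressive Strength = Force / Area
Strength = 305 N / 33.8 cm^2 = 9.0237 N/cm^2

Answer: 9.0237 N/cm^2


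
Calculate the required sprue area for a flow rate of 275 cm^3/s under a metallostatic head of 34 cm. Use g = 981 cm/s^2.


Formula: v = sqrt(2*g*h), A = Q/v
Velocity: v = sqrt(2 * 981 * 34) = sqrt(66708) = 258.2789 cm/s
Sprue area: A = Q / v = 275 / 258.2789 = 1.0647 cm^2

Final answer: 1.0647 cm^2


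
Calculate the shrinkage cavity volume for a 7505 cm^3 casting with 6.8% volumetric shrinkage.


Formula: V_shrink = V_casting * shrinkage_pct / 100
V_shrink = 7505 cm^3 * 6.8 / 100 = 510.3400 cm^3


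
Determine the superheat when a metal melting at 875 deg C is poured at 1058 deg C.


Formula: Superheat = T_pour - T_melt
Superheat = 1058 - 875 = 183 deg C

Answer: 183 deg C


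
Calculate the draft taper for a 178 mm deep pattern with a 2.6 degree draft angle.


Formula: taper = depth * tan(draft_angle)
tan(2.6 deg) = 0.0454097
taper = 178 mm * 0.0454097 = 8.0829 mm

Final answer: 8.0829 mm


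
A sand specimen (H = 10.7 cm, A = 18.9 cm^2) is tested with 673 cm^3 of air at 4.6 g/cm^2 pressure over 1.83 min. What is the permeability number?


Formula: Permeability Number P = (V * H) / (p * A * t)
Numerator: V * H = 673 * 10.7 = 7201.1
Denominator: p * A * t = 4.6 * 18.9 * 1.83 = 159.1002
P = 7201.1 / 159.1002 = 45.2614


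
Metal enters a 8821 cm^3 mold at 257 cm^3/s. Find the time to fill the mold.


Formula: t_fill = V_mold / Q_flow
t = 8821 cm^3 / 257 cm^3/s = 34.3230 s

Answer: 34.3230 s


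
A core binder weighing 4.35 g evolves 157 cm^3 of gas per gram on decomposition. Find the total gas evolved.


Formula: V_gas = W_binder * gas_evolution_rate
V = 4.35 g * 157 cm^3/g = 682.9500 cm^3


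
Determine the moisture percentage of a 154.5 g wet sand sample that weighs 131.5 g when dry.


Formula: MC = (W_wet - W_dry) / W_wet * 100
Water mass = 154.5 - 131.5 = 23.0 g
MC = 23.0 / 154.5 * 100 = 14.8867%

Answer: 14.8867%


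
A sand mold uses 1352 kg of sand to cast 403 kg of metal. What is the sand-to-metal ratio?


Formula: Sand-to-Metal Ratio = W_sand / W_metal
Ratio = 1352 kg / 403 kg = 3.3548

Answer: 3.3548


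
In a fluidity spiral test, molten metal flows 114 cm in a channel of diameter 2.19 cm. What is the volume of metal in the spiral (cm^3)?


Formula: V = pi * (d/2)^2 * L  (cylinder volume)
Radius = 2.19/2 = 1.095 cm
V = pi * 1.095^2 * 114 = 429.4207 cm^3


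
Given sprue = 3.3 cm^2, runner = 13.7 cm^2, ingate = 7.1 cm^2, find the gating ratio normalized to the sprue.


Sprue:Runner:Ingate = 1 : 13.7/3.3 : 7.1/3.3 = 1:4.15:2.15

Answer: 1:4.15:2.15


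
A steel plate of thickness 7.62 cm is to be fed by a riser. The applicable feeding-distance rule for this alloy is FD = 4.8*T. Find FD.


Formula: FD = 4.8 * T  (riser feeding-distance rule)
FD = 4.8 * 7.62 cm = 36.5760 cm


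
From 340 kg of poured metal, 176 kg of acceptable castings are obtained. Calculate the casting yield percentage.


Formula: Casting Yield = (W_good / W_total) * 100
Yield = (176 kg / 340 kg) * 100 = 51.7647%

51.7647%


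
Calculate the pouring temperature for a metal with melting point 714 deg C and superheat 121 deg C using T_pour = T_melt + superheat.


Formula: T_pour = T_melt + Superheat
T_pour = 714 + 121 = 835 deg C

835 deg C


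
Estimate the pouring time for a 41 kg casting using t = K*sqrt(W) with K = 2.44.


Formula: t = K * sqrt(W)
sqrt(W) = sqrt(41) = 6.40312
t = 2.44 * 6.40312 = 15.6236 s

Answer: 15.6236 s


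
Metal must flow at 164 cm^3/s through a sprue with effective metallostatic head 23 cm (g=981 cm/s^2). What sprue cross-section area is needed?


Formula: v = sqrt(2*g*h), A = Q/v
Velocity: v = sqrt(2 * 981 * 23) = sqrt(45126) = 212.4288 cm/s
Sprue area: A = Q / v = 164 / 212.4288 = 0.7720 cm^2

0.7720 cm^2


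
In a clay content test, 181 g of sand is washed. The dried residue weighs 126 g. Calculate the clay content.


Formula: Clay% = (W_total - W_washed) / W_total * 100
Clay mass = 181 - 126 = 55 g
Clay% = 55 / 181 * 100 = 30.3867%


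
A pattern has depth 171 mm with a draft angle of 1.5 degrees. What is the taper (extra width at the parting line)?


Formula: taper = depth * tan(draft_angle)
tan(1.5 deg) = 0.0261859
taper = 171 mm * 0.0261859 = 4.4778 mm

Final answer: 4.4778 mm


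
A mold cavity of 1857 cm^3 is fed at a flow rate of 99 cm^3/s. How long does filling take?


Formula: t_fill = V_mold / Q_flow
t = 1857 cm^3 / 99 cm^3/s = 18.7576 s

Answer: 18.7576 s


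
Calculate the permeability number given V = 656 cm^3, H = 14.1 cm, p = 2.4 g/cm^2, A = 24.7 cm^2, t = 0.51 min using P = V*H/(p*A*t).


Formula: Permeability Number P = (V * H) / (p * A * t)
Numerator: V * H = 656 * 14.1 = 9249.6
Denominator: p * A * t = 2.4 * 24.7 * 0.51 = 30.2328
P = 9249.6 / 30.2328 = 305.9459


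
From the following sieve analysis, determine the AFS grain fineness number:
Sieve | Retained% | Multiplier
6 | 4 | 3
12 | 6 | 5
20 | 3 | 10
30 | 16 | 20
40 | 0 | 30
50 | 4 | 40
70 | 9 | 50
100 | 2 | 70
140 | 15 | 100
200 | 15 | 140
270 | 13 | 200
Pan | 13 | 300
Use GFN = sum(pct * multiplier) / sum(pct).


Formula: GFN = sum(pct * multiplier) / sum(pct)
sum(pct * multiplier) = 11242
sum(pct) = 100
GFN = 11242 / 100 = 112.42

Final answer: 112.42
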